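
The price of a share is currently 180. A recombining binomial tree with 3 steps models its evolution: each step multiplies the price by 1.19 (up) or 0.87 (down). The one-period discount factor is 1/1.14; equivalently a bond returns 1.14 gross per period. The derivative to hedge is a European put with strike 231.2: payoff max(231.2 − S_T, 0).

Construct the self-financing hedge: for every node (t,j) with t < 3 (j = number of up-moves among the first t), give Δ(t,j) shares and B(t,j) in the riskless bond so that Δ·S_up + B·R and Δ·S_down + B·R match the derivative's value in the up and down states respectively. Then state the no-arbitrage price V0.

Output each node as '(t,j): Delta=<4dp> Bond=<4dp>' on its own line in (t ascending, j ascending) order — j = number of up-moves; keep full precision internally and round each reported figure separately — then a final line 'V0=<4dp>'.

(0,0): Delta=-0.3140 Bond=61.8233
(1,0): Delta=-1.0000 Bond=177.9009
(1,1): Delta=-0.2212 Bond=50.5855
(2,0): Delta=-1.0000 Bond=202.8070
(2,1): Delta=-1.0000 Bond=202.8070
(2,2): Delta=-0.1157 Bond=30.7897
V0=5.2973

The replicating-portfolio and risk-neutral prices coincide; use p* = (1.14−0.87)/(1.19−0.87) = 0.8437 for the latter.
Payoff layer (t=3): V(3,0)=112.6695, V(3,1)=69.0720, V(3,2)=9.4387, V(3,3)=0.0000
Node (2,0) S=136.2420: V=(p*·69.0720+(1−p*)·112.6695)/1.14=66.5650; Δ=(69.0720−112.6695)/(162.1280−118.5305)=-1.0000; B=V−Δ·S=202.8070
Node (2,1) S=186.3540: V=(p*·9.4387+(1−p*)·69.0720)/1.14=16.4530; Δ=(9.4387−69.0720)/(221.7613−162.1280)=-1.0000; B=V−Δ·S=202.8070
Node (2,2) S=254.8980: V=(p*·0.0000+(1−p*)·9.4387)/1.14=1.2937; Δ=(0.0000−9.4387)/(303.3286−221.7613)=-0.1157; B=V−Δ·S=30.7897
Node (1,0) S=156.6000: V=(p*·16.4530+(1−p*)·66.5650)/1.14=21.3009; Δ=(16.4530−66.5650)/(186.3540−136.2420)=-1.0000; B=V−Δ·S=177.9009
Node (1,1) S=214.2000: V=(p*·1.2937+(1−p*)·16.4530)/1.14=3.2126; Δ=(1.2937−16.4530)/(254.8980−186.3540)=-0.2212; B=V−Δ·S=50.5855
Node (0,0) S=180.0000: V=(p*·3.2126+(1−p*)·21.3009)/1.14=5.2973; Δ=(3.2126−21.3009)/(214.2000−156.6000)=-0.3140; B=V−Δ·S=61.8233
Each (Δ,B) replicates both successor values, so the strategy is self-financing and V0 is arbitrage-free.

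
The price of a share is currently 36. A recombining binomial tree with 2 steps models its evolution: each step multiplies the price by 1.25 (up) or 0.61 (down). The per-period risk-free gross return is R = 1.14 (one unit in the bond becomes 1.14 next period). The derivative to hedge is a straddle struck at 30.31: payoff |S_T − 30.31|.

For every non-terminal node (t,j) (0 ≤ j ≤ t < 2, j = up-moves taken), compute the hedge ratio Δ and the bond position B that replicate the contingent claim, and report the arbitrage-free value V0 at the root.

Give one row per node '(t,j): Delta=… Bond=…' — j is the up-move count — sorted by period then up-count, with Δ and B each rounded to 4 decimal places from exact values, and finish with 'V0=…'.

The replicating-portfolio and risk-neutral prices coincide; use p* = (1.14−0.61)/(1.25−0.61) = 0.8281 for the latter.
Terminal payoffs: V(2,0)=16.9144, V(2,1)=2.8600, V(2,2)=25.9400
  t=1,j=0: stock 21.9600 → up 27.4500 (V=2.8600), down 13.3956 (V=16.9144). Price 4.6277; hedge Δ=-1.0000, bond B=26.5877.
  t=1,j=1: stock 45.0000 → up 56.2500 (V=25.9400), down 27.4500 (V=2.8600). Price 19.2747; hedge Δ=0.8014, bond B=-16.7878.
  t=0,j=0: stock 36.0000 → up 45.0000 (V=19.2747), down 21.9600 (V=4.6277). Price 14.6993; hedge Δ=0.6357, bond B=-8.1865.
Each (Δ,B) replicates both successor values, so the strategy is self-financing and V0 is arbitrage-free.

(0,0): Delta=0.6357 Bond=-8.1865
(1,0): Delta=-1.0000 Bond=26.5877
(1,1): Delta=0.8014 Bond=-16.7878
V0=14.6993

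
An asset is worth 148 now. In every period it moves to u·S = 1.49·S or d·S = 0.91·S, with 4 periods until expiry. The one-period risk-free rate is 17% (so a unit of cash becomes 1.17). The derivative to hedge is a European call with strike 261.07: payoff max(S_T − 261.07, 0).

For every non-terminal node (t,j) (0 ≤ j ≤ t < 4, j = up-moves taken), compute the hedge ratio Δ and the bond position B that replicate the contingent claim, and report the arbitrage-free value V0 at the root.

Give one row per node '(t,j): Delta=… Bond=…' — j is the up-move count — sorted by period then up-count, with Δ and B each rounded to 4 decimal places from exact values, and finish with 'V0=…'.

(0,0): Delta=0.6384 Bond=-62.6673
(1,0): Delta=0.3769 Bond=-38.0972
(1,1): Delta=0.8350 Bond=-116.6729
(2,0): Delta=0.0594 Bond=-5.6634
(2,1): Delta=0.6155 Bond=-92.4634
(2,2): Delta=1.0000 Bond=-190.7152
(3,0): Delta=0.0000 Bond=0.0000
(3,1): Delta=0.1041 Bond=-14.7815
(3,2): Delta=1.0000 Bond=-223.1368
(3,3): Delta=1.0000 Bond=-223.1368
V0=31.8204

The replicating-portfolio and risk-neutral prices coincide; use p* = (1.17−0.91)/(1.49−0.91) = 0.4483 for the latter.
Payoff layer (t=4): V(4,0)=0.0000, V(4,1)=0.0000, V(4,2)=11.0228, V(4,3)=184.4446, V(4,4)=468.3989
  t=3,j=0: stock 111.5285 → up 166.1775 (V=0.0000), down 101.4909 (V=0.0000). Price 0.0000; hedge Δ=0.0000, bond B=0.0000.
  t=3,j=1: stock 182.6126 → up 272.0928 (V=11.0228), down 166.1775 (V=0.0000). Price 4.2233; hedge Δ=0.1041, bond B=-14.7815.
  t=3,j=2: stock 299.0031 → up 445.5146 (V=184.4446), down 272.0928 (V=11.0228). Price 75.8663; hedge Δ=1.0000, bond B=-223.1368.
  t=3,j=3: stock 489.5765 → up 729.4689 (V=468.3989), down 445.5146 (V=184.4446). Price 266.4397; hedge Δ=1.0000, bond B=-223.1368.
  t=2,j=0: stock 122.5588 → up 182.6126 (V=4.2233), down 111.5285 (V=0.0000). Price 1.6181; hedge Δ=0.0594, bond B=-5.6634.
  t=2,j=1: stock 200.6732 → up 299.0031 (V=75.8663), down 182.6126 (V=4.2233). Price 31.0591; hedge Δ=0.6155, bond B=-92.4634.
  t=2,j=2: stock 328.5748 → up 489.5765 (V=266.4397), down 299.0031 (V=75.8663). Price 137.8596; hedge Δ=1.0000, bond B=-190.7152.
  t=1,j=0: stock 134.6800 → up 200.6732 (V=31.0591), down 122.5588 (V=1.6181). Price 12.6631; hedge Δ=0.3769, bond B=-38.0972.
  t=1,j=1: stock 220.5200 → up 328.5748 (V=137.8596), down 200.6732 (V=31.0591). Price 67.4660; hedge Δ=0.8350, bond B=-116.6729.
  t=0,j=0: stock 148.0000 → up 220.5200 (V=67.4660), down 134.6800 (V=12.6631). Price 31.8204; hedge Δ=0.6384, bond B=-62.6673.
Self-financing check: at every node Δ·S+B equals the discounted successor values.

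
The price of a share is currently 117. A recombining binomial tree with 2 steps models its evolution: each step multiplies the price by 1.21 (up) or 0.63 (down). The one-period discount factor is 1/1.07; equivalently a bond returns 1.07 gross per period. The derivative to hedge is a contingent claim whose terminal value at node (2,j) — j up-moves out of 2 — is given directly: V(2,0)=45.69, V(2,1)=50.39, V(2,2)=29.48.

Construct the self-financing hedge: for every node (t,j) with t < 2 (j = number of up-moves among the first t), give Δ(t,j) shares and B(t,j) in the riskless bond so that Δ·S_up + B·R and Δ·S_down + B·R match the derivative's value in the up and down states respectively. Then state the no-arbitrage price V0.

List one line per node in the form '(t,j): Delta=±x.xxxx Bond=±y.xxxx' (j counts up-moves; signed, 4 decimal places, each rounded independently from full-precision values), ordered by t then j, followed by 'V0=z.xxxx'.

Under the risk-neutral measure, an up-move has probability p* = (R−d)/(u−d) = 0.7586 and values discount at R = 1.07.
Terminal values V(2,·): V(2,0)=45.6900, V(2,1)=50.3900, V(2,2)=29.4800
(1,0): S=73.7100. Δ = (V_up−V_dn)/(S_up−S_dn) = (50.3900−45.6900)/(89.1891−46.4373) = 0.1099. V = [p*·50.3900 + (1−p*)·45.6900]/1.07 = 46.0332. B = V − Δ·S = 37.9297.
(1,1): S=141.5700. Δ = (V_up−V_dn)/(S_up−S_dn) = (29.4800−50.3900)/(171.2997−89.1891) = -0.2547. V = [p*·29.4800 + (1−p*)·50.3900]/1.07 = 32.2684. B = V − Δ·S = 68.3202.
(0,0): S=117.0000. Δ = (V_up−V_dn)/(S_up−S_dn) = (32.2684−46.0332)/(141.5700−73.7100) = -0.2028. V = [p*·32.2684 + (1−p*)·46.0332]/1.07 = 33.2626. B = V − Δ·S = 56.9949.
Each (Δ,B) replicates both successor values, so the strategy is self-financing and V0 is arbitrage-free.

(0,0): Delta=-0.2028 Bond=56.9949
(1,0): Delta=0.1099 Bond=37.9297
(1,1): Delta=-0.2547 Bond=68.3202
V0=33.2626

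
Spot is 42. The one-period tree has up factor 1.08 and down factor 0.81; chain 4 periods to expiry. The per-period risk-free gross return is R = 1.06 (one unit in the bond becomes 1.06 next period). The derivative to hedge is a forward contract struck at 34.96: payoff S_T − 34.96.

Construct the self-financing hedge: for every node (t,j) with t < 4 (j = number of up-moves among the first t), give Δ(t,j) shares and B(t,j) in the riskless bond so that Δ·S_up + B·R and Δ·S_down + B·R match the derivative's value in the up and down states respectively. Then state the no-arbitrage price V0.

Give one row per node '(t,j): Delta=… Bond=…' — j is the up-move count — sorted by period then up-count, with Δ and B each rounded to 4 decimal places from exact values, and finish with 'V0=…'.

Risk-neutral probability p* = (R−d)/(u−d) = (1.06−0.81)/(1.08−0.81) = 0.9259.
Payoff layer (t=4): V(4,0)=-16.8804, V(4,1)=-10.8538, V(4,2)=-2.8184, V(4,3)=7.8954, V(4,4)=22.1805
Node (3,0) S=22.3205: V=(p*·-10.8538+(1−p*)·-16.8804)/1.06=-10.6606; Δ=(-10.8538−-16.8804)/(24.1062−18.0796)=1.0000; B=V−Δ·S=-32.9811
Node (3,1) S=29.7607: V=(p*·-2.8184+(1−p*)·-10.8538)/1.06=-3.2204; Δ=(-2.8184−-10.8538)/(32.1416−24.1062)=1.0000; B=V−Δ·S=-32.9811
Node (3,2) S=39.6809: V=(p*·7.8954+(1−p*)·-2.8184)/1.06=6.6998; Δ=(7.8954−-2.8184)/(42.8554−32.1416)=1.0000; B=V−Δ·S=-32.9811
Node (3,3) S=52.9079: V=(p*·22.1805+(1−p*)·7.8954)/1.06=19.9268; Δ=(22.1805−7.8954)/(57.1405−42.8554)=1.0000; B=V−Δ·S=-32.9811
Node (2,0) S=27.5562: V=(p*·-3.2204+(1−p*)·-10.6606)/1.06=-3.5581; Δ=(-3.2204−-10.6606)/(29.7607−22.3205)=1.0000; B=V−Δ·S=-31.1143
Node (2,1) S=36.7416: V=(p*·6.6998+(1−p*)·-3.2204)/1.06=5.6273; Δ=(6.6998−-3.2204)/(39.6809−29.7607)=1.0000; B=V−Δ·S=-31.1143
Node (2,2) S=48.9888: V=(p*·19.9268+(1−p*)·6.6998)/1.06=17.8745; Δ=(19.9268−6.6998)/(52.9079−39.6809)=1.0000; B=V−Δ·S=-31.1143
Node (1,0) S=34.0200: V=(p*·5.6273+(1−p*)·-3.5581)/1.06=4.6669; Δ=(5.6273−-3.5581)/(36.7416−27.5562)=1.0000; B=V−Δ·S=-29.3531
Node (1,1) S=45.3600: V=(p*·17.8745+(1−p*)·5.6273)/1.06=16.0069; Δ=(17.8745−5.6273)/(48.9888−36.7416)=1.0000; B=V−Δ·S=-29.3531
Node (0,0) S=42.0000: V=(p*·16.0069+(1−p*)·4.6669)/1.06=14.3084; Δ=(16.0069−4.6669)/(45.3600−34.0200)=1.0000; B=V−Δ·S=-27.6916
Root portfolio cost Δ·42+B reproduces V0=14.3084.

(0,0): Delta=1.0000 Bond=-27.6916
(1,0): Delta=1.0000 Bond=-29.3531
(1,1): Delta=1.0000 Bond=-29.3531
(2,0): Delta=1.0000 Bond=-31.1143
(2,1): Delta=1.0000 Bond=-31.1143
(2,2): Delta=1.0000 Bond=-31.1143
(3,0): Delta=1.0000 Bond=-32.9811
(3,1): Delta=1.0000 Bond=-32.9811
(3,2): Delta=1.0000 Bond=-32.9811
(3,3): Delta=1.0000 Bond=-32.9811
V0=14.3084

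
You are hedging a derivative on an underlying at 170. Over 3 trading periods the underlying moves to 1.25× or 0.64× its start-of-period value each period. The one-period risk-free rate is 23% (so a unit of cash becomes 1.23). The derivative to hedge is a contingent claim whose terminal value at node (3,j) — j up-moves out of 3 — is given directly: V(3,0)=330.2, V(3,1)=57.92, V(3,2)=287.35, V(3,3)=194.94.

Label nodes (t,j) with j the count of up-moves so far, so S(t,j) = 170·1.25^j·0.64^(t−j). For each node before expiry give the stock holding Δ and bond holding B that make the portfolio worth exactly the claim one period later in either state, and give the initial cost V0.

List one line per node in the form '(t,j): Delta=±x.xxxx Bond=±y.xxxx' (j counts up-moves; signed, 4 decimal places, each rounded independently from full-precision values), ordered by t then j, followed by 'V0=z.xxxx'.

(0,0): Delta=-0.4601 Bond=187.3246
(1,0): Delta=2.6090 Bond=-103.5149
(1,1): Delta=-0.5134 Bond=241.7287
(2,0): Delta=-6.4103 Bond=500.7080
(2,1): Delta=2.7655 Bond=-148.6126
(2,2): Delta=-0.5703 Bond=312.4429
V0=109.1000

Since d<R<u, set p* = (R−d)/(u−d) = 0.9672; price each node as the discounted p*-expectation of its children.
Terminal payoffs: V(3,0)=330.2000, V(3,1)=57.9200, V(3,2)=287.3500, V(3,3)=194.9400
Node (2,0) S=69.6320: V=(p*·57.9200+(1−p*)·330.2000)/1.23=54.3473; Δ=(57.9200−330.2000)/(87.0400−44.5645)=-6.4103; B=V−Δ·S=500.7080
Node (2,1) S=136.0000: V=(p*·287.3500+(1−p*)·57.9200)/1.23=227.5022; Δ=(287.3500−57.9200)/(170.0000−87.0400)=2.7655; B=V−Δ·S=-148.6126
Node (2,2) S=265.6250: V=(p*·194.9400+(1−p*)·287.3500)/1.23=160.9511; Δ=(194.9400−287.3500)/(332.0312−170.0000)=-0.5703; B=V−Δ·S=312.4429
Node (1,0) S=108.8000: V=(p*·227.5022+(1−p*)·54.3473)/1.23=180.3455; Δ=(227.5022−54.3473)/(136.0000−69.6320)=2.6090; B=V−Δ·S=-103.5149
Node (1,1) S=212.5000: V=(p*·160.9511+(1−p*)·227.5022)/1.23=132.6285; Δ=(160.9511−227.5022)/(265.6250−136.0000)=-0.5134; B=V−Δ·S=241.7287
Node (0,0) S=170.0000: V=(p*·132.6285+(1−p*)·180.3455)/1.23=109.1000; Δ=(132.6285−180.3455)/(212.5000−108.8000)=-0.4601; B=V−Δ·S=187.3246
Self-financing check: at every node Δ·S+B equals the discounted successor values.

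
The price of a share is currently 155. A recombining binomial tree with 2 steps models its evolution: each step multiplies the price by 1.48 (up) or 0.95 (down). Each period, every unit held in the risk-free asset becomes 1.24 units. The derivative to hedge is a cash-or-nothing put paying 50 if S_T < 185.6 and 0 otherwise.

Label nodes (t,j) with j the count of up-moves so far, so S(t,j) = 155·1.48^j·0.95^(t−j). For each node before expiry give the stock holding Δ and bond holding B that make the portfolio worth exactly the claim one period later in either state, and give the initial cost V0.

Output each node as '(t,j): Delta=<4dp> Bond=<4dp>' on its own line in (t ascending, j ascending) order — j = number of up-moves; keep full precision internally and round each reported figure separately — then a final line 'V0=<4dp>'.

Since d<R<u, set p* = (R−d)/(u−d) = 0.5472; price each node as the discounted p*-expectation of its children.
Terminal values V(2,·): V(2,0)=50.0000, V(2,1)=0.0000, V(2,2)=0.0000
  t=1,j=0: stock 147.2500 → up 217.9300 (V=0.0000), down 139.8875 (V=50.0000). Price 18.2593; hedge Δ=-0.6407, bond B=112.5989.
  t=1,j=1: stock 229.4000 → up 339.5120 (V=0.0000), down 217.9300 (V=0.0000). Price 0.0000; hedge Δ=0.0000, bond B=0.0000.
  t=0,j=0: stock 155.0000 → up 229.4000 (V=0.0000), down 147.2500 (V=18.2593). Price 6.6680; hedge Δ=-0.2223, bond B=41.1195.
Self-financing check: at every node Δ·S+B equals the discounted successor values.

(0,0): Delta=-0.2223 Bond=41.1195
(1,0): Delta=-0.6407 Bond=112.5989
(1,1): Delta=0.0000 Bond=0.0000
V0=6.6680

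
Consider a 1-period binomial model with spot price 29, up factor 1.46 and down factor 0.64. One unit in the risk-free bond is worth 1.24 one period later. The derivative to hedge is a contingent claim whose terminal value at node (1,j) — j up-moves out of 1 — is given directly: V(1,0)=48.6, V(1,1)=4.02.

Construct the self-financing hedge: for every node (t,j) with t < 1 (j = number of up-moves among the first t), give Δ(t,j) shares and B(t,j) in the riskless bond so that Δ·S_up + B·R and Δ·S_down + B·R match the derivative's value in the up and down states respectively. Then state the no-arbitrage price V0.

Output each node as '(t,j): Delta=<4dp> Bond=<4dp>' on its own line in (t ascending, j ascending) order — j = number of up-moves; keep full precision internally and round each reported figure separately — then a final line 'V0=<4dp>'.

No-arbitrage ⇒ martingale measure with p* = (R−d)/(u−d) = 0.7317.
Terminal payoffs: V(1,0)=48.6000, V(1,1)=4.0200
  t=0,j=0: stock 29.0000 → up 42.3400 (V=4.0200), down 18.5600 (V=48.6000). Price 12.8875; hedge Δ=-1.8747, bond B=67.2533.
Check: Δ(0,0)·S0 + B(0,0) = 12.8875 = V0.

(0,0): Delta=-1.8747 Bond=67.2533
V0=12.8875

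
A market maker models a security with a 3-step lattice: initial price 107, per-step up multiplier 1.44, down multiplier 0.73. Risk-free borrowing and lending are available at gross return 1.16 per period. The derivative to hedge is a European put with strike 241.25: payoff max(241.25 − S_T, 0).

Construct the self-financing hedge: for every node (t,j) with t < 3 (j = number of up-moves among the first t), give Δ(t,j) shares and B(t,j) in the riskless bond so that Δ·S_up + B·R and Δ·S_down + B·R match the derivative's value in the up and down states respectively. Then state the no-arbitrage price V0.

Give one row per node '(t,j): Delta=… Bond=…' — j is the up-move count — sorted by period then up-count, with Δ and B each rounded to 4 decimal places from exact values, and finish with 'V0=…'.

Risk-neutral probability p* = (R−d)/(u−d) = (1.16−0.73)/(1.44−0.73) = 0.6056.
Terminal values V(3,·): V(3,0)=199.6252, V(3,1)=159.1408, V(3,2)=79.2811, V(3,3)=0.0000
Node (2,0) S=57.0203: V=(p*·159.1408+(1−p*)·199.6252)/1.16=150.9538; Δ=(159.1408−199.6252)/(82.1092−41.6248)=-1.0000; B=V−Δ·S=207.9741
Node (2,1) S=112.4784: V=(p*·79.2811+(1−p*)·159.1408)/1.16=95.4957; Δ=(79.2811−159.1408)/(161.9689−82.1092)=-1.0000; B=V−Δ·S=207.9741
Node (2,2) S=221.8752: V=(p*·0.0000+(1−p*)·79.2811)/1.16=26.9533; Δ=(0.0000−79.2811)/(319.5003−161.9689)=-0.5033; B=V−Δ·S=138.6168
Node (1,0) S=78.1100: V=(p*·95.4957+(1−p*)·150.9538)/1.16=101.1780; Δ=(95.4957−150.9538)/(112.4784−57.0203)=-1.0000; B=V−Δ·S=179.2880
Node (1,1) S=154.0800: V=(p*·26.9533+(1−p*)·95.4957)/1.16=46.5380; Δ=(26.9533−95.4957)/(221.8752−112.4784)=-0.6265; B=V−Δ·S=143.0767
Node (0,0) S=107.0000: V=(p*·46.5380+(1−p*)·101.1780)/1.16=58.6950; Δ=(46.5380−101.1780)/(154.0800−78.1100)=-0.7192; B=V−Δ·S=135.6528
Each (Δ,B) replicates both successor values, so the strategy is self-financing and V0 is arbitrage-free.

(0,0): Delta=-0.7192 Bond=135.6528
(1,0): Delta=-1.0000 Bond=179.2880
(1,1): Delta=-0.6265 Bond=143.0767
(2,0): Delta=-1.0000 Bond=207.9741
(2,1): Delta=-1.0000 Bond=207.9741
(2,2): Delta=-0.5033 Bond=138.6168
V0=58.6950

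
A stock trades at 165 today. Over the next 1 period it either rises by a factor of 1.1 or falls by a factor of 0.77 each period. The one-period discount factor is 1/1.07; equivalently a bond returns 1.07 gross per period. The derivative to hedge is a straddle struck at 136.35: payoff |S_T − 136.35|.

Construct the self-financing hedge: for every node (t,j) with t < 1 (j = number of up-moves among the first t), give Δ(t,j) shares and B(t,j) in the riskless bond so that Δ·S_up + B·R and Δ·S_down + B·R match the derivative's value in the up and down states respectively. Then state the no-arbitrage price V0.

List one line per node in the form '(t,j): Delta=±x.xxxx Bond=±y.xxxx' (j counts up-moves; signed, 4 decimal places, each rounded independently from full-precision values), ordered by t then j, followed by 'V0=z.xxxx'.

Risk-neutral probability p* = (R−d)/(u−d) = (1.07−0.77)/(1.1−0.77) = 0.9091.
Payoff layer (t=1): V(1,0)=9.3000, V(1,1)=45.1500
(0,0): S=165.0000. Δ = (V_up−V_dn)/(S_up−S_dn) = (45.1500−9.3000)/(181.5000−127.0500) = 0.6584. V = [p*·45.1500 + (1−p*)·9.3000]/1.07 = 39.1504. B = V − Δ·S = -69.4860.
Each (Δ,B) replicates both successor values, so the strategy is self-financing and V0 is arbitrage-free.

(0,0): Delta=0.6584 Bond=-69.4860
V0=39.1504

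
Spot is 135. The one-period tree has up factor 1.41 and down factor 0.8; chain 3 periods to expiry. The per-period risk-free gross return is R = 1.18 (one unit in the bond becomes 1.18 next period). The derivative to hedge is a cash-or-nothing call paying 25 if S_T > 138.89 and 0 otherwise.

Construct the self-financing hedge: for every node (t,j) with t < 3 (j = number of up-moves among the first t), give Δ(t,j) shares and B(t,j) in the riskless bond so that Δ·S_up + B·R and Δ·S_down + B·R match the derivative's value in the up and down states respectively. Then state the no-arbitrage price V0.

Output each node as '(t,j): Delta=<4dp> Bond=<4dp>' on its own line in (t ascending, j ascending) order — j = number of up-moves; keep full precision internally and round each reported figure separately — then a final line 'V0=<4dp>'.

(0,0): Delta=0.1024 Bond=-3.4695
(1,0): Delta=0.2003 Bond=-14.6686
(1,1): Delta=0.0688 Bond=2.3065
(2,0): Delta=0.0000 Bond=0.0000
(2,1): Delta=0.2691 Bond=-27.7855
(2,2): Delta=0.0000 Bond=21.1864
V0=10.3575

Risk-neutral probability p* = (R−d)/(u−d) = (1.18−0.8)/(1.41−0.8) = 0.6230.
At expiry t=3: V(3,0)=0.0000, V(3,1)=0.0000, V(3,2)=25.0000, V(3,3)=25.0000
  t=2,j=0: stock 86.4000 → up 121.8240 (V=0.0000), down 69.1200 (V=0.0000). Price 0.0000; hedge Δ=0.0000, bond B=0.0000.
  t=2,j=1: stock 152.2800 → up 214.7148 (V=25.0000), down 121.8240 (V=0.0000). Price 13.1981; hedge Δ=0.2691, bond B=-27.7855.
  t=2,j=2: stock 268.3935 → up 378.4348 (V=25.0000), down 214.7148 (V=25.0000). Price 21.1864; hedge Δ=0.0000, bond B=21.1864.
  t=1,j=0: stock 108.0000 → up 152.2800 (V=13.1981), down 86.4000 (V=0.0000). Price 6.9676; hedge Δ=0.2003, bond B=-14.6686.
  t=1,j=1: stock 190.3500 → up 268.3935 (V=21.1864), down 152.2800 (V=13.1981). Price 15.4021; hedge Δ=0.0688, bond B=2.3065.
  t=0,j=0: stock 135.0000 → up 190.3500 (V=15.4021), down 108.0000 (V=6.9676). Price 10.3575; hedge Δ=0.1024, bond B=-3.4695.
The time-0 hedge costs 10.3575, which is the no-arbitrage price.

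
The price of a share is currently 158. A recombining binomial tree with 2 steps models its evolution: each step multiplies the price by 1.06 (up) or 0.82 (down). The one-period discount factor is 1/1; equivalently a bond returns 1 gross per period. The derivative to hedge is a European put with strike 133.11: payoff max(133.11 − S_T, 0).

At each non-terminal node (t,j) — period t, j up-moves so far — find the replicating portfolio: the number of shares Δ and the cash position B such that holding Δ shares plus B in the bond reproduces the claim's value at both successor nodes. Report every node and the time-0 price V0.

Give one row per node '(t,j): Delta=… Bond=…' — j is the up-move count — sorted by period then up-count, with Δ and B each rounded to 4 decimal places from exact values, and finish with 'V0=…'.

(0,0): Delta=-0.1772 Bond=29.6698
(1,0): Delta=-0.8642 Bond=118.6794
(1,1): Delta=0.0000 Bond=0.0000
V0=1.6794

The replicating-portfolio and risk-neutral prices coincide; use p* = (1−0.82)/(1.06−0.82) = 0.7500 for the latter.
Payoff layer (t=2): V(2,0)=26.8708, V(2,1)=0.0000, V(2,2)=0.0000
Node (1,0) S=129.5600: V=(p*·0.0000+(1−p*)·26.8708)/1=6.7177; Δ=(0.0000−26.8708)/(137.3336−106.2392)=-0.8642; B=V−Δ·S=118.6794
Node (1,1) S=167.4800: V=(p*·0.0000+(1−p*)·0.0000)/1=0.0000; Δ=(0.0000−0.0000)/(177.5288−137.3336)=0.0000; B=V−Δ·S=0.0000
Node (0,0) S=158.0000: V=(p*·0.0000+(1−p*)·6.7177)/1=1.6794; Δ=(0.0000−6.7177)/(167.4800−129.5600)=-0.1772; B=V−Δ·S=29.6698
Root portfolio cost Δ·158+B reproduces V0=1.6794.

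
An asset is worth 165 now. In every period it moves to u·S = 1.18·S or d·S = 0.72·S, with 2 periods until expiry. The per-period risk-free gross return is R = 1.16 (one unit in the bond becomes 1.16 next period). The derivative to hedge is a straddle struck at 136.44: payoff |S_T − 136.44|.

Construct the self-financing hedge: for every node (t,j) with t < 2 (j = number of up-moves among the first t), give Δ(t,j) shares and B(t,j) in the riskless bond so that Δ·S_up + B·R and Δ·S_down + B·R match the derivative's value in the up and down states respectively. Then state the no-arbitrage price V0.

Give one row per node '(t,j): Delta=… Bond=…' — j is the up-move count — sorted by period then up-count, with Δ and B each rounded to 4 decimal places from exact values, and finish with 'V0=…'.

(0,0): Delta=0.9497 Bond=-92.9587
(1,0): Delta=-0.8630 Bond=107.5169
(1,1): Delta=1.0000 Bond=-117.6207
V0=63.7459

Risk-neutral probability p* = (R−d)/(u−d) = (1.16−0.72)/(1.18−0.72) = 0.9565.
At expiry t=2: V(2,0)=50.9040, V(2,1)=3.7440, V(2,2)=93.3060
  t=1,j=0: stock 118.8000 → up 140.1840 (V=3.7440), down 85.5360 (V=50.9040). Price 4.9952; hedge Δ=-0.8630, bond B=107.5169.
  t=1,j=1: stock 194.7000 → up 229.7460 (V=93.3060), down 140.1840 (V=3.7440). Price 77.0793; hedge Δ=1.0000, bond B=-117.6207.
  t=0,j=0: stock 165.0000 → up 194.7000 (V=77.0793), down 118.8000 (V=4.9952). Price 63.7459; hedge Δ=0.9497, bond B=-92.9587.
Self-financing check: at every node Δ·S+B equals the discounted successor values.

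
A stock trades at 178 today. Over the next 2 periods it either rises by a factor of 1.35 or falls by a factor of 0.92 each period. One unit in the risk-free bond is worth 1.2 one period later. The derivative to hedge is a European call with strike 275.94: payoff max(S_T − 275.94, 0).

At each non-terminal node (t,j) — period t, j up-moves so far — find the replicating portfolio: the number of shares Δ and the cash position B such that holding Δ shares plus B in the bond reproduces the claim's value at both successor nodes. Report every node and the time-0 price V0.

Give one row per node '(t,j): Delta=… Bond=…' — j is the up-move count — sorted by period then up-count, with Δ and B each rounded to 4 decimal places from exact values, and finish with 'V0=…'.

Since d<R<u, set p* = (R−d)/(u−d) = 0.6512; price each node as the discounted p*-expectation of its children.
Terminal values V(2,·): V(2,0)=0.0000, V(2,1)=0.0000, V(2,2)=48.4650
(1,0): S=163.7600. Δ = (V_up−V_dn)/(S_up−S_dn) = (0.0000−0.0000)/(221.0760−150.6592) = 0.0000. V = [p*·0.0000 + (1−p*)·0.0000]/1.2 = 0.0000. B = V − Δ·S = 0.0000.
(1,1): S=240.3000. Δ = (V_up−V_dn)/(S_up−S_dn) = (48.4650−0.0000)/(324.4050−221.0760) = 0.4690. V = [p*·48.4650 + (1−p*)·0.0000]/1.2 = 26.2988. B = V − Δ·S = -86.4105.
(0,0): S=178.0000. Δ = (V_up−V_dn)/(S_up−S_dn) = (26.2988−0.0000)/(240.3000−163.7600) = 0.3436. V = [p*·26.2988 + (1−p*)·0.0000]/1.2 = 14.2707. B = V − Δ·S = -46.8894.
Root portfolio cost Δ·178+B reproduces V0=14.2707.

(0,0): Delta=0.3436 Bond=-46.8894
(1,0): Delta=0.0000 Bond=0.0000
(1,1): Delta=0.4690 Bond=-86.4105
V0=14.2707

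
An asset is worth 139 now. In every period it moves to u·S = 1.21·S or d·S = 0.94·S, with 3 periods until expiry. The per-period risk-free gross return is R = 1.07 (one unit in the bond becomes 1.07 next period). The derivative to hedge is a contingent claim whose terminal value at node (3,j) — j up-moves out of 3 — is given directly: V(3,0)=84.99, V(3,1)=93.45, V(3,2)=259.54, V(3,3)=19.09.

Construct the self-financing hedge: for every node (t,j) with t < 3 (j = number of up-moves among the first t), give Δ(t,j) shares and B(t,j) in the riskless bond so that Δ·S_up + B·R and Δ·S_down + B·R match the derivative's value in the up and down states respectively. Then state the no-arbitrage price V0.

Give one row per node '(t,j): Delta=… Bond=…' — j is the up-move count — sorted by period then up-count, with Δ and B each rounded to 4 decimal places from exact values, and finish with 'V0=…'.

(0,0): Delta=0.6857 Bond=22.1238
(1,0): Delta=2.2347 Bond=-178.7233
(1,1): Delta=-0.6102 Bond=241.6371
(2,0): Delta=0.2551 Bond=51.9034
(2,1): Delta=3.8909 Bond=-453.0741
(2,2): Delta=-4.3760 Bond=1024.9180
V0=117.4369

The replicating-portfolio and risk-neutral prices coincide; use p* = (1.07−0.94)/(1.21−0.94) = 0.4815 for the latter.
Terminal payoffs: V(3,0)=84.9900, V(3,1)=93.4500, V(3,2)=259.5400, V(3,3)=19.0900
(2,0): S=122.8204. Δ = (V_up−V_dn)/(S_up−S_dn) = (93.4500−84.9900)/(148.6127−115.4512) = 0.2551. V = [p*·93.4500 + (1−p*)·84.9900]/1.07 = 83.2368. B = V − Δ·S = 51.9034.
(2,1): S=158.0986. Δ = (V_up−V_dn)/(S_up−S_dn) = (259.5400−93.4500)/(191.2993−148.6127) = 3.8909. V = [p*·259.5400 + (1−p*)·93.4500]/1.07 = 162.0741. B = V − Δ·S = -453.0741.
(2,2): S=203.5099. Δ = (V_up−V_dn)/(S_up−S_dn) = (19.0900−259.5400)/(246.2470−191.2993) = -4.3760. V = [p*·19.0900 + (1−p*)·259.5400]/1.07 = 134.3624. B = V − Δ·S = 1024.9180.
(1,0): S=130.6600. Δ = (V_up−V_dn)/(S_up−S_dn) = (162.0741−83.2368)/(158.0986−122.8204) = 2.2347. V = [p*·162.0741 + (1−p*)·83.2368]/1.07 = 113.2668. B = V − Δ·S = -178.7233.
(1,1): S=168.1900. Δ = (V_up−V_dn)/(S_up−S_dn) = (134.3624−162.0741)/(203.5099−158.0986) = -0.6102. V = [p*·134.3624 + (1−p*)·162.0741]/1.07 = 139.0013. B = V − Δ·S = 241.6371.
(0,0): S=139.0000. Δ = (V_up−V_dn)/(S_up−S_dn) = (139.0013−113.2668)/(168.1900−130.6600) = 0.6857. V = [p*·139.0013 + (1−p*)·113.2668]/1.07 = 117.4369. B = V − Δ·S = 22.1238.
Check: Δ(0,0)·S0 + B(0,0) = 117.4369 = V0.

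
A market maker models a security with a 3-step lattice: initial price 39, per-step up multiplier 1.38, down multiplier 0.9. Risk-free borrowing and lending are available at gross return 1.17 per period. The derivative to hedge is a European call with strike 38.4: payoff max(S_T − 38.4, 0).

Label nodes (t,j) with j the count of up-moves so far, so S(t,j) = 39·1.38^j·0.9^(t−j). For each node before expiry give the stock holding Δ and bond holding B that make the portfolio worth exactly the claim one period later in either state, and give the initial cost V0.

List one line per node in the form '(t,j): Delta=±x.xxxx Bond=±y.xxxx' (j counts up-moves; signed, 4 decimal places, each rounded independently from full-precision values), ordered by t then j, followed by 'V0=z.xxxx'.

(0,0): Delta=0.9255 Bond=-20.5506
(1,0): Delta=0.7787 Bond=-18.8917
(1,1): Delta=1.0000 Bond=-28.0517
(2,0): Delta=0.3426 Bond=-8.3240
(2,1): Delta=1.0000 Bond=-32.8205
(2,2): Delta=1.0000 Bond=-32.8205
V0=15.5454

Risk-neutral probability p* = (R−d)/(u−d) = (1.17−0.9)/(1.38−0.9) = 0.5625.
At expiry t=3: V(3,0)=0.0000, V(3,1)=5.1942, V(3,2)=28.4444, V(3,3)=64.0948
(2,0): S=31.5900. Δ = (V_up−V_dn)/(S_up−S_dn) = (5.1942−0.0000)/(43.5942−28.4310) = 0.3426. V = [p*·5.1942 + (1−p*)·0.0000]/1.17 = 2.4972. B = V − Δ·S = -8.3240.
(2,1): S=48.4380. Δ = (V_up−V_dn)/(S_up−S_dn) = (28.4444−5.1942)/(66.8444−43.5942) = 1.0000. V = [p*·28.4444 + (1−p*)·5.1942]/1.17 = 15.6175. B = V − Δ·S = -32.8205.
(2,2): S=74.2716. Δ = (V_up−V_dn)/(S_up−S_dn) = (64.0948−28.4444)/(102.4948−66.8444) = 1.0000. V = [p*·64.0948 + (1−p*)·28.4444]/1.17 = 41.4511. B = V − Δ·S = -32.8205.
(1,0): S=35.1000. Δ = (V_up−V_dn)/(S_up−S_dn) = (15.6175−2.4972)/(48.4380−31.5900) = 0.7787. V = [p*·15.6175 + (1−p*)·2.4972]/1.17 = 8.4422. B = V − Δ·S = -18.8917.
(1,1): S=53.8200. Δ = (V_up−V_dn)/(S_up−S_dn) = (41.4511−15.6175)/(74.2716−48.4380) = 1.0000. V = [p*·41.4511 + (1−p*)·15.6175]/1.17 = 25.7683. B = V − Δ·S = -28.0517.
(0,0): S=39.0000. Δ = (V_up−V_dn)/(S_up−S_dn) = (25.7683−8.4422)/(53.8200−35.1000) = 0.9255. V = [p*·25.7683 + (1−p*)·8.4422]/1.17 = 15.5454. B = V − Δ·S = -20.5506.
Check: Δ(0,0)·S0 + B(0,0) = 15.5454 = V0.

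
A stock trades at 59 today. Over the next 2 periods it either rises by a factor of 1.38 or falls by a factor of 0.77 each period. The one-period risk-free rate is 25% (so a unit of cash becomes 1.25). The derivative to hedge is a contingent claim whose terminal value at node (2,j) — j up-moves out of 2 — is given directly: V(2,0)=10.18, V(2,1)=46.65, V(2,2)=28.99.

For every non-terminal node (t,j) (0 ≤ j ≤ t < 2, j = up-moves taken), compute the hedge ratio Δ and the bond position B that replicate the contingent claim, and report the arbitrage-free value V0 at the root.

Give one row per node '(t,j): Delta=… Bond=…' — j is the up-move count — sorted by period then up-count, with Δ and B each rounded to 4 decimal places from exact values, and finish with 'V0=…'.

(0,0): Delta=-0.1361 Bond=29.8292
(1,0): Delta=1.3160 Bond=-28.6847
(1,1): Delta=-0.3556 Bond=55.1537
V0=21.7976

No-arbitrage ⇒ martingale measure with p* = (R−d)/(u−d) = 0.7869.
Terminal payoffs: V(2,0)=10.1800, V(2,1)=46.6500, V(2,2)=28.9900
(1,0): S=45.4300. Δ = (V_up−V_dn)/(S_up−S_dn) = (46.6500−10.1800)/(62.6934−34.9811) = 1.3160. V = [p*·46.6500 + (1−p*)·10.1800]/1.25 = 31.1022. B = V − Δ·S = -28.6847.
(1,1): S=81.4200. Δ = (V_up−V_dn)/(S_up−S_dn) = (28.9900−46.6500)/(112.3596−62.6934) = -0.3556. V = [p*·28.9900 + (1−p*)·46.6500]/1.25 = 26.2029. B = V − Δ·S = 55.1537.
(0,0): S=59.0000. Δ = (V_up−V_dn)/(S_up−S_dn) = (26.2029−31.1022)/(81.4200−45.4300) = -0.1361. V = [p*·26.2029 + (1−p*)·31.1022]/1.25 = 21.7976. B = V − Δ·S = 29.8292.
Each (Δ,B) replicates both successor values, so the strategy is self-financing and V0 is arbitrage-free.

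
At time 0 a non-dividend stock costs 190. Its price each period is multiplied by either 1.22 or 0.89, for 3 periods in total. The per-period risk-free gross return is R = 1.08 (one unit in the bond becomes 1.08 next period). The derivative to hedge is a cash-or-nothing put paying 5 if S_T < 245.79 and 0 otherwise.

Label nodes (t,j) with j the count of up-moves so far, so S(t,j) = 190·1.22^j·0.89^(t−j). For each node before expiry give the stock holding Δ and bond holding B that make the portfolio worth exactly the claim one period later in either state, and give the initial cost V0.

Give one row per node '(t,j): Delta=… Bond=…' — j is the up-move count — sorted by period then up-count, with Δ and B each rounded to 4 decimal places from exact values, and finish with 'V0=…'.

The replicating-portfolio and risk-neutral prices coincide; use p* = (1.08−0.89)/(1.22−0.89) = 0.5758 for the latter.
Payoff layer (t=3): V(3,0)=5.0000, V(3,1)=5.0000, V(3,2)=0.0000, V(3,3)=0.0000
(2,0): S=150.4990. Δ = (V_up−V_dn)/(S_up−S_dn) = (5.0000−5.0000)/(183.6088−133.9441) = 0.0000. V = [p*·5.0000 + (1−p*)·5.0000]/1.08 = 4.6296. B = V − Δ·S = 4.6296.
(2,1): S=206.3020. Δ = (V_up−V_dn)/(S_up−S_dn) = (0.0000−5.0000)/(251.6884−183.6088) = -0.0734. V = [p*·0.0000 + (1−p*)·5.0000]/1.08 = 1.9641. B = V − Δ·S = 17.1156.
(2,2): S=282.7960. Δ = (V_up−V_dn)/(S_up−S_dn) = (0.0000−0.0000)/(345.0111−251.6884) = 0.0000. V = [p*·0.0000 + (1−p*)·0.0000]/1.08 = 0.0000. B = V − Δ·S = 0.0000.
(1,0): S=169.1000. Δ = (V_up−V_dn)/(S_up−S_dn) = (1.9641−4.6296)/(206.3020−150.4990) = -0.0478. V = [p*·1.9641 + (1−p*)·4.6296]/1.08 = 2.8657. B = V − Δ·S = 10.9431.
(1,1): S=231.8000. Δ = (V_up−V_dn)/(S_up−S_dn) = (0.0000−1.9641)/(282.7960−206.3020) = -0.0257. V = [p*·0.0000 + (1−p*)·1.9641]/1.08 = 0.7715. B = V − Δ·S = 6.7233.
(0,0): S=190.0000. Δ = (V_up−V_dn)/(S_up−S_dn) = (0.7715−2.8657)/(231.8000−169.1000) = -0.0334. V = [p*·0.7715 + (1−p*)·2.8657]/1.08 = 1.5370. B = V − Δ·S = 7.8829.
Each (Δ,B) replicates both successor values, so the strategy is self-financing and V0 is arbitrage-free.

(0,0): Delta=-0.0334 Bond=7.8829
(1,0): Delta=-0.0478 Bond=10.9431
(1,1): Delta=-0.0257 Bond=6.7233
(2,0): Delta=0.0000 Bond=4.6296
(2,1): Delta=-0.0734 Bond=17.1156
(2,2): Delta=0.0000 Bond=0.0000
V0=1.5370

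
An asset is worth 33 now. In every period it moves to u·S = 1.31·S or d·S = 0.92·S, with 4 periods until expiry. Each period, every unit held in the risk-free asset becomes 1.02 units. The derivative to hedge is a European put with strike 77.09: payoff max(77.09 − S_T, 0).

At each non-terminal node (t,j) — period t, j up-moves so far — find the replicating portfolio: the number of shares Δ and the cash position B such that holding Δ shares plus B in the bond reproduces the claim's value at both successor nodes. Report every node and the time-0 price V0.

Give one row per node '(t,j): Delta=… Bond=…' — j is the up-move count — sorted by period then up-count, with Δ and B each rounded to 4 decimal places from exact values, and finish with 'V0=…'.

(0,0): Delta=-0.9752 Bond=70.4810
(1,0): Delta=-1.0000 Bond=72.6436
(1,1): Delta=-0.9247 Bond=69.7068
(2,0): Delta=-1.0000 Bond=74.0965
(2,1): Delta=-1.0000 Bond=74.0965
(2,2): Delta=-0.7713 Bond=62.4137
(3,0): Delta=-1.0000 Bond=75.5784
(3,1): Delta=-1.0000 Bond=75.5784
(3,2): Delta=-1.0000 Bond=75.5784
(3,3): Delta=-0.3055 Bond=29.1044
V0=38.2995

Risk-neutral probability p* = (R−d)/(u−d) = (1.02−0.92)/(1.31−0.92) = 0.2564.
Terminal values V(4,·): V(4,0)=53.4490, V(4,1)=43.4273, V(4,2)=29.1573, V(4,3)=8.8380, V(4,4)=0.0000
(3,0): S=25.6967. Δ = (V_up−V_dn)/(S_up−S_dn) = (43.4273−53.4490)/(33.6627−23.6410) = -1.0000. V = [p*·43.4273 + (1−p*)·53.4490]/1.02 = 49.8817. B = V − Δ·S = 75.5784.
(3,1): S=36.5899. Δ = (V_up−V_dn)/(S_up−S_dn) = (29.1573−43.4273)/(47.9327−33.6627) = -1.0000. V = [p*·29.1573 + (1−p*)·43.4273]/1.02 = 38.9886. B = V − Δ·S = 75.5784.
(3,2): S=52.1008. Δ = (V_up−V_dn)/(S_up−S_dn) = (8.8380−29.1573)/(68.2520−47.9327) = -1.0000. V = [p*·8.8380 + (1−p*)·29.1573]/1.02 = 23.4776. B = V − Δ·S = 75.5784.
(3,3): S=74.1870. Δ = (V_up−V_dn)/(S_up−S_dn) = (0.0000−8.8380)/(97.1850−68.2520) = -0.3055. V = [p*·0.0000 + (1−p*)·8.8380]/1.02 = 6.4430. B = V − Δ·S = 29.1044.
(2,0): S=27.9312. Δ = (V_up−V_dn)/(S_up−S_dn) = (38.9886−49.8817)/(36.5899−25.6967) = -1.0000. V = [p*·38.9886 + (1−p*)·49.8817]/1.02 = 46.1653. B = V − Δ·S = 74.0965.
(2,1): S=39.7716. Δ = (V_up−V_dn)/(S_up−S_dn) = (23.4776−38.9886)/(52.1008−36.5899) = -1.0000. V = [p*·23.4776 + (1−p*)·38.9886]/1.02 = 34.3249. B = V − Δ·S = 74.0965.
(2,2): S=56.6313. Δ = (V_up−V_dn)/(S_up−S_dn) = (6.4430−23.4776)/(74.1870−52.1008) = -0.7713. V = [p*·6.4430 + (1−p*)·23.4776]/1.02 = 18.7351. B = V − Δ·S = 62.4137.
(1,0): S=30.3600. Δ = (V_up−V_dn)/(S_up−S_dn) = (34.3249−46.1653)/(39.7716−27.9312) = -1.0000. V = [p*·34.3249 + (1−p*)·46.1653]/1.02 = 42.2836. B = V − Δ·S = 72.6436.
(1,1): S=43.2300. Δ = (V_up−V_dn)/(S_up−S_dn) = (18.7351−34.3249)/(56.6313−39.7716) = -0.9247. V = [p*·18.7351 + (1−p*)·34.3249]/1.02 = 29.7329. B = V − Δ·S = 69.7068.
(0,0): S=33.0000. Δ = (V_up−V_dn)/(S_up−S_dn) = (29.7329−42.2836)/(43.2300−30.3600) = -0.9752. V = [p*·29.7329 + (1−p*)·42.2836]/1.02 = 38.2995. B = V − Δ·S = 70.4810.
Self-financing check: at every node Δ·S+B equals the discounted successor values.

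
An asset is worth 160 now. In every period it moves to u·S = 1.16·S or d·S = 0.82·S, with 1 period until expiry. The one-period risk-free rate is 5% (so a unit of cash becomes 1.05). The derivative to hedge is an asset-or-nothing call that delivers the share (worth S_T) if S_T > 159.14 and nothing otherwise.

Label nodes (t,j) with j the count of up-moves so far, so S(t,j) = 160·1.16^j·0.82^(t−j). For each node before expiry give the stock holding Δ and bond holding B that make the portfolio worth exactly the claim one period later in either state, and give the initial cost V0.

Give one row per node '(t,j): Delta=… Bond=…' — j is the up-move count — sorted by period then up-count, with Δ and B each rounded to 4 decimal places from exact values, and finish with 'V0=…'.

Risk-neutral probability p* = (R−d)/(u−d) = (1.05−0.82)/(1.16−0.82) = 0.6765.
At expiry t=1: V(1,0)=0.0000, V(1,1)=185.6000
  t=0,j=0: stock 160.0000 → up 185.6000 (V=185.6000), down 131.2000 (V=0.0000). Price 119.5742; hedge Δ=3.4118, bond B=-426.3081.
The time-0 hedge costs 119.5742, which is the no-arbitrage price.

(0,0): Delta=3.4118 Bond=-426.3081
V0=119.5742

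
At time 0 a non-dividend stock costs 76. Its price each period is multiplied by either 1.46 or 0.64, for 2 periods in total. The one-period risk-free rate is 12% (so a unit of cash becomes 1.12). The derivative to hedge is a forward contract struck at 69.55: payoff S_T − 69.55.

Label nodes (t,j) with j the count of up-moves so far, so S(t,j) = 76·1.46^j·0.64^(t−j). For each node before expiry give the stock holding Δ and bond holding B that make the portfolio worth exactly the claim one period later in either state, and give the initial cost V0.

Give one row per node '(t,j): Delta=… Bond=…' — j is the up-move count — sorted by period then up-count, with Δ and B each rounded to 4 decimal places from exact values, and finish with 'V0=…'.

Risk-neutral probability p* = (R−d)/(u−d) = (1.12−0.64)/(1.46−0.64) = 0.5854.
At expiry t=2: V(2,0)=-38.4204, V(2,1)=1.4644, V(2,2)=92.4516
(1,0): S=48.6400. Δ = (V_up−V_dn)/(S_up−S_dn) = (1.4644−-38.4204)/(71.0144−31.1296) = 1.0000. V = [p*·1.4644 + (1−p*)·-38.4204]/1.12 = -13.4582. B = V − Δ·S = -62.0982.
(1,1): S=110.9600. Δ = (V_up−V_dn)/(S_up−S_dn) = (92.4516−1.4644)/(162.0016−71.0144) = 1.0000. V = [p*·92.4516 + (1−p*)·1.4644]/1.12 = 48.8618. B = V − Δ·S = -62.0982.
(0,0): S=76.0000. Δ = (V_up−V_dn)/(S_up−S_dn) = (48.8618−-13.4582)/(110.9600−48.6400) = 1.0000. V = [p*·48.8618 + (1−p*)·-13.4582]/1.12 = 20.5552. B = V − Δ·S = -55.4448.
The time-0 hedge costs 20.5552, which is the no-arbitrage price.

(0,0): Delta=1.0000 Bond=-55.4448
(1,0): Delta=1.0000 Bond=-62.0982
(1,1): Delta=1.0000 Bond=-62.0982
V0=20.5552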